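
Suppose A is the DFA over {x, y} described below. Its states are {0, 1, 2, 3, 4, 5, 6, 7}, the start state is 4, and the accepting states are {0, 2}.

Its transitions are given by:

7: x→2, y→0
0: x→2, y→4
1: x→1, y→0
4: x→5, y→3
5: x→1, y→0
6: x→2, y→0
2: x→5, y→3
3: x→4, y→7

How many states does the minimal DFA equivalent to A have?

6

States {6} cannot be reached from the start state, so discard them.
P0 = {0,2} | {1,3,4,5,7}.
On input x, block {0,2} splits into {0} and {2}.
Split {1,3,4,5,7} by δ(·,x) → {1,3,4,5} and {7}.
On input y, block {1,3,4,5} splits into {1,5} and {3} and {4}.
The partition is now stable with 6 blocks: {0} | {1,5} | {2} | {7} | {3} | {4}.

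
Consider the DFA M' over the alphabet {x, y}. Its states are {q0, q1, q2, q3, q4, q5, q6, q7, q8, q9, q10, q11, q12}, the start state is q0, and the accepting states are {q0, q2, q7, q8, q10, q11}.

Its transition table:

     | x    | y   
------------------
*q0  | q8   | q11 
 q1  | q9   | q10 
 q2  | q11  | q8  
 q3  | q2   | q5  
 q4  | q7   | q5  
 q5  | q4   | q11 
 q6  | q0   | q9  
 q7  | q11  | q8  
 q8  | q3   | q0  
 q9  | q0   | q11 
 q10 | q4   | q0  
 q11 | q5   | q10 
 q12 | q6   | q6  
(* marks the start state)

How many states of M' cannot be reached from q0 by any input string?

4

No path from q0 leads to q1, q6, q9, q12; the other 9 states are all reachable.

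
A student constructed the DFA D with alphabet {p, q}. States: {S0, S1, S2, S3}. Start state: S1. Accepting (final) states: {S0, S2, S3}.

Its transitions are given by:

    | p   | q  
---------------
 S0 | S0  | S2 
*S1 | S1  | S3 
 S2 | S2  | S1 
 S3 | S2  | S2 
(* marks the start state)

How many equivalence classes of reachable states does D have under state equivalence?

Reachable states from the start: {S1,S2,S3}. Unreachable: {S0} — drop them.
Initial partition by acceptance: {S2,S3} | {S1}.
Refine {S2,S3} on symbol q: members go to different blocks, giving {S2} and {S3}.
The partition is now stable with 3 blocks: {S2} | {S1} | {S3}.

3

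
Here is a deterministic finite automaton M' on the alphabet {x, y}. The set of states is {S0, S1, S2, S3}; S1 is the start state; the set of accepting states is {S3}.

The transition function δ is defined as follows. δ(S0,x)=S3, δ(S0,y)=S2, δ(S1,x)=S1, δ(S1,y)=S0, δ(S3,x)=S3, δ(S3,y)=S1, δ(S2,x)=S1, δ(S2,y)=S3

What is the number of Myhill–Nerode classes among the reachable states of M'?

Start with accepting vs non-accepting: {S3} | {S0,S1,S2}.
Split {S0,S1,S2} by δ(·,x) → {S1,S2} and {S0}.
Refine {S1,S2} on symbol y: members go to different blocks, giving {S1} and {S2}.
The partition is now stable with 4 blocks: {S3} | {S1} | {S0} | {S2}.

4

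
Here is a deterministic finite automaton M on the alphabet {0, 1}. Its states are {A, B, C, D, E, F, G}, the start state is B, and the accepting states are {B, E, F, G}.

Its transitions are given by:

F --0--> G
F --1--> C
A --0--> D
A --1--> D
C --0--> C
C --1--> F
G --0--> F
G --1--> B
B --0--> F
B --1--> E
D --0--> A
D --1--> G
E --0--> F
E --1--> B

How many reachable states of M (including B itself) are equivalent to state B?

3

First remove the unreachable states {A,D}; 5 states remain.
P0 = {B,E,F,G} | {C}.
Refine {B,E,F,G} on symbol 1: members go to different blocks, giving {B,E,G} and {F}.
The partition is now stable with 3 blocks: {B,E,G} | {C} | {F}.
State B belongs to the block {B,E,G}, which has 3 states.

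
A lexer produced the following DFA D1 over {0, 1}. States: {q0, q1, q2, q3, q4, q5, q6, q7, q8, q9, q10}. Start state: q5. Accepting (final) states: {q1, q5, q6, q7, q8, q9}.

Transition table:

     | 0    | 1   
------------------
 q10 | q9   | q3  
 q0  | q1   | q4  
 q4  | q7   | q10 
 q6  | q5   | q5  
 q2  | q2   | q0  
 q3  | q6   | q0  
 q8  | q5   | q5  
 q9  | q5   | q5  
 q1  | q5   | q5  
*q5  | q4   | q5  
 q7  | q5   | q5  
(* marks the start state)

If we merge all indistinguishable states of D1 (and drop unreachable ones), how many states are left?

3

Reachable states from the start: {q0,q1,q3,q4,q5,q6,q7,q9,q10}. Unreachable: {q2,q8} — drop them.
Initial partition by acceptance: {q1,q5,q6,q7,q9} | {q0,q3,q4,q10}.
On input 0, block {q1,q5,q6,q7,q9} splits into {q1,q6,q7,q9} and {q5}.
Stable partition: {q1,q6,q7,q9} | {q0,q3,q4,q10} | {q5} — 3 equivalence classes.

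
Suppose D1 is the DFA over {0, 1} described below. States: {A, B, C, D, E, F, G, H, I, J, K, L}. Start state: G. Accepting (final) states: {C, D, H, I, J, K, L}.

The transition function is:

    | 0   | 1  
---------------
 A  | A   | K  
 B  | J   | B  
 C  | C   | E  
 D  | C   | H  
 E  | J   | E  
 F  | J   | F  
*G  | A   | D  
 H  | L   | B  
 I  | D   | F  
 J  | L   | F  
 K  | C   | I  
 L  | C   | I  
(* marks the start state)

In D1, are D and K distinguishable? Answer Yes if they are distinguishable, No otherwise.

No

Start with accepting vs non-accepting: {C,D,H,I,J,K,L} | {A,B,E,F,G}.
Split {C,D,H,I,J,K,L} by δ(·,1) → {C,H,I,J} and {D,K,L}.
On input 0, block {C,H,I,J} splits into {H,I,J} and {C}.
Refine {A,B,E,F,G} on symbol 0: members go to different blocks, giving {B,E,F} and {A,G}.
No further refinement is possible. Final partition (5 blocks): {H,I,J} | {B,E,F} | {D,K,L} | {C} | {A,G}.
D and K lie in the same block of the stable partition, so they are equivalent — no string distinguishes them.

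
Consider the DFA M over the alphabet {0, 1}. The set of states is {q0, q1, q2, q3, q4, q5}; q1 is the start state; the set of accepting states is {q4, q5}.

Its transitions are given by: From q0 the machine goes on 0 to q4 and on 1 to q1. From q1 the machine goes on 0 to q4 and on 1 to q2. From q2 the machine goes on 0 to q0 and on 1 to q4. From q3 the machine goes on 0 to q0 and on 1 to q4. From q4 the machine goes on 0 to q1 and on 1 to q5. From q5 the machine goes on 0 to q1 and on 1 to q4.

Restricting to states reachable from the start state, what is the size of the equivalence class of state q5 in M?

States {q3} cannot be reached from the start state, so discard them.
P0 = {q4,q5} | {q0,q1,q2}.
Refine {q0,q1,q2} on symbol 0: members go to different blocks, giving {q0,q1} and {q2}.
Refine {q0,q1} on symbol 1: members go to different blocks, giving {q0} and {q1}.
No further refinement is possible. Final partition (4 blocks): {q4,q5} | {q0} | {q2} | {q1}.
The equivalence class containing q5 is {q4,q5}, of size 2.

2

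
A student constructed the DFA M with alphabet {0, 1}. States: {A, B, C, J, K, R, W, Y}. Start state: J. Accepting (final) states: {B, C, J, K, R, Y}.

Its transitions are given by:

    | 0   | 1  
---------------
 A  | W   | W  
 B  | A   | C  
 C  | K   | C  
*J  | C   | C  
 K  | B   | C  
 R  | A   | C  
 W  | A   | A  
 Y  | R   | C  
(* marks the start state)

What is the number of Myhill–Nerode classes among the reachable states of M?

5

States {R,Y} cannot be reached from the start state, so discard them.
Start with accepting vs non-accepting: {B,C,J,K} | {A,W}.
Split {B,C,J,K} by δ(·,0) → {C,J,K} and {B}.
Refine {C,J,K} on symbol 0: members go to different blocks, giving {C,J} and {K}.
Refine {C,J} on symbol 0: members go to different blocks, giving {J} and {C}.
The partition is now stable with 5 blocks: {J} | {A,W} | {B} | {K} | {C}.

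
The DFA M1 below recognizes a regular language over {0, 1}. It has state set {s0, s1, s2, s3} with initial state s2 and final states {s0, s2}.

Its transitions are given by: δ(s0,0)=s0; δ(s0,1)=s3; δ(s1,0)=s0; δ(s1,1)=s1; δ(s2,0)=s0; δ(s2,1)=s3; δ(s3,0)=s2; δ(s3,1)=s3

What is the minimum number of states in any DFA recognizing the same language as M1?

2

First remove the unreachable states {s1}; 3 states remain.
P0 = {s0,s2} | {s3}.
Stable partition: {s0,s2} | {s3} — 2 equivalence classes.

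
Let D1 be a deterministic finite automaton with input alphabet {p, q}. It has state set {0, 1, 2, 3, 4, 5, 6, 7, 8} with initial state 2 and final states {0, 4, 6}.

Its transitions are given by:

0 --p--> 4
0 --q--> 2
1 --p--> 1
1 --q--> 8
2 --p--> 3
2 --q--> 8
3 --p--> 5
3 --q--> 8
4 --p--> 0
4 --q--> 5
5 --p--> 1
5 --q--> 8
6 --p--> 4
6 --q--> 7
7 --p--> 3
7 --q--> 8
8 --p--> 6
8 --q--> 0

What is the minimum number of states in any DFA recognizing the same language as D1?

P0 = {0,4,6} | {1,2,3,5,7,8}.
Refine {1,2,3,5,7,8} on symbol p: members go to different blocks, giving {1,2,3,5,7} and {8}.
The partition is now stable with 3 blocks: {0,4,6} | {1,2,3,5,7} | {8}.

3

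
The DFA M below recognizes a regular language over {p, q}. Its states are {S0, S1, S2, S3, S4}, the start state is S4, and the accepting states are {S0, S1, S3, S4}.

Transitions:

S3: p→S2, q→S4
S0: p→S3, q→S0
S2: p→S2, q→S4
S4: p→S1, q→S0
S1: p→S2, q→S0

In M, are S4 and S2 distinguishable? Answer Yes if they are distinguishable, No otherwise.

Yes

Every state is reachable, so we keep all 5.
Start with accepting vs non-accepting: {S0,S1,S3,S4} | {S2}.
Refine {S0,S1,S3,S4} on symbol p: members go to different blocks, giving {S0,S4} and {S1,S3}.
Stable partition: {S0,S4} | {S2} | {S1,S3} — 3 equivalence classes.
S4 and S2 end up in different blocks, so they are distinguishable. For instance, the string 'ε' is accepted from only S4.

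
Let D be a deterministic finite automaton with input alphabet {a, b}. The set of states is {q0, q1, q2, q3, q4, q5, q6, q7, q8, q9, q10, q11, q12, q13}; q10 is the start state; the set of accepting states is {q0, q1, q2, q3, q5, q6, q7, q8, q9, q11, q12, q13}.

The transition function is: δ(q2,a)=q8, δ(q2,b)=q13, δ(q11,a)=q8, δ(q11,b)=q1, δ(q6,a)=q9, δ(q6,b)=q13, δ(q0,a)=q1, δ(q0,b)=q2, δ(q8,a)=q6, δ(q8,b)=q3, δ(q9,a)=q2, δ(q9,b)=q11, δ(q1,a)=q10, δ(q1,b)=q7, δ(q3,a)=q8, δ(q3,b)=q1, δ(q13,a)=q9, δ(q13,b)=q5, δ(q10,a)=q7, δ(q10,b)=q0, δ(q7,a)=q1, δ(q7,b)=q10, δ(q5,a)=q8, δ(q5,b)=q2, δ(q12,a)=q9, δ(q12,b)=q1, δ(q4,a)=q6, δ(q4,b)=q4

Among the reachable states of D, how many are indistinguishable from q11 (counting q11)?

2

Reachable states from the start: {q0,q1,q2,q3,q5,q6,q7,q8,q9,q10,q11,q13}. Unreachable: {q4,q12} — drop them.
Start with accepting vs non-accepting: {q0,q1,q2,q3,q5,q6,q7,q8,q9,q11,q13} | {q10}.
On input a, block {q0,q1,q2,q3,q5,q6,q7,q8,q9,q11,q13} splits into {q0,q2,q3,q5,q6,q7,q8,q9,q11,q13} and {q1}.
Split {q0,q2,q3,q5,q6,q7,q8,q9,q11,q13} by δ(·,a) → {q2,q3,q5,q6,q8,q9,q11,q13} and {q0,q7}.
Refine {q2,q3,q5,q6,q8,q9,q11,q13} on symbol b: members go to different blocks, giving {q2,q5,q6,q8,q9,q13} and {q3,q11}.
On input b, block {q2,q5,q6,q8,q9,q13} splits into {q2,q5,q6,q13} and {q8,q9}.
On input b, block {q0,q7} splits into {q0} and {q7}.
The partition is now stable with 7 blocks: {q2,q5,q6,q13} | {q10} | {q1} | {q0} | {q3,q11} | {q8,q9} | {q7}.
The equivalence class containing q11 is {q3,q11}, of size 2.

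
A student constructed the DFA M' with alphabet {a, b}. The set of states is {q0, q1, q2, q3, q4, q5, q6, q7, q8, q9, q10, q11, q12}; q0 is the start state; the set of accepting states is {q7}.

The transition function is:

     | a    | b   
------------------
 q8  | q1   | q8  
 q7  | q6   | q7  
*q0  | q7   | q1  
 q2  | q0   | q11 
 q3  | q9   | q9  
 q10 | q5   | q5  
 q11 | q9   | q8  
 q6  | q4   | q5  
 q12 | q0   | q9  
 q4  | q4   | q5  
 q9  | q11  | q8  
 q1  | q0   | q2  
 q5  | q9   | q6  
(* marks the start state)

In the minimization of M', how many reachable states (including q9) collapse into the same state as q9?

Reachable states from the start: {q0,q1,q2,q4,q5,q6,q7,q8,q9,q11}. Unreachable: {q3,q10,q12} — drop them.
P0 = {q7} | {q0,q1,q2,q4,q5,q6,q8,q9,q11}.
Refine {q0,q1,q2,q4,q5,q6,q8,q9,q11} on symbol a: members go to different blocks, giving {q1,q2,q4,q5,q6,q8,q9,q11} and {q0}.
Refine {q1,q2,q4,q5,q6,q8,q9,q11} on symbol a: members go to different blocks, giving {q4,q5,q6,q8,q9,q11} and {q1,q2}.
On input a, block {q4,q5,q6,q8,q9,q11} splits into {q4,q5,q6,q9,q11} and {q8}.
Refine {q4,q5,q6,q9,q11} on symbol b: members go to different blocks, giving {q4,q5,q6} and {q9,q11}.
Refine {q4,q5,q6} on symbol a: members go to different blocks, giving {q4,q6} and {q5}.
On input b, block {q1,q2} splits into {q1} and {q2}.
The partition is now stable with 8 blocks: {q7} | {q4,q6} | {q0} | {q1} | {q8} | {q9,q11} | {q5} | {q2}.
The equivalence class containing q9 is {q9,q11}, of size 2.

2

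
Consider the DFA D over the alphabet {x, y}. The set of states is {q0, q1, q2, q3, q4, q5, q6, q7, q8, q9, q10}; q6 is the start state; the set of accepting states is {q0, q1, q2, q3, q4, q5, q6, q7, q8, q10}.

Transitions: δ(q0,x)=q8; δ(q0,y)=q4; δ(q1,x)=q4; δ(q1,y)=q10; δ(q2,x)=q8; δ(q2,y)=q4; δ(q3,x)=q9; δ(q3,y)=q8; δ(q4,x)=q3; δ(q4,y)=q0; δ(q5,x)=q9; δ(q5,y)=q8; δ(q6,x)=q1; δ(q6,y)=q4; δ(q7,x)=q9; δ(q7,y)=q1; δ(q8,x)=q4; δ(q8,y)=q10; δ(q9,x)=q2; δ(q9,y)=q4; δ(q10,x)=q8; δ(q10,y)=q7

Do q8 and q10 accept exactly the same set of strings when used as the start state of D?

First remove the unreachable states {q5}; 10 states remain.
P0 = {q0,q1,q2,q3,q4,q6,q7,q8,q10} | {q9}.
Refine {q0,q1,q2,q3,q4,q6,q7,q8,q10} on symbol x: members go to different blocks, giving {q0,q1,q2,q4,q6,q8,q10} and {q3,q7}.
Split {q0,q1,q2,q4,q6,q8,q10} by δ(·,x) → {q0,q1,q2,q6,q8,q10} and {q4}.
Refine {q0,q1,q2,q6,q8,q10} on symbol x: members go to different blocks, giving {q0,q2,q6,q10} and {q1,q8}.
On input y, block {q0,q2,q6,q10} splits into {q0,q2,q6} and {q10}.
The partition is now stable with 6 blocks: {q0,q2,q6} | {q9} | {q3,q7} | {q4} | {q1,q8} | {q10}.
q8 and q10 end up in different blocks, so they are distinguishable. For instance, the string 'yx' is accepted from only q8.

No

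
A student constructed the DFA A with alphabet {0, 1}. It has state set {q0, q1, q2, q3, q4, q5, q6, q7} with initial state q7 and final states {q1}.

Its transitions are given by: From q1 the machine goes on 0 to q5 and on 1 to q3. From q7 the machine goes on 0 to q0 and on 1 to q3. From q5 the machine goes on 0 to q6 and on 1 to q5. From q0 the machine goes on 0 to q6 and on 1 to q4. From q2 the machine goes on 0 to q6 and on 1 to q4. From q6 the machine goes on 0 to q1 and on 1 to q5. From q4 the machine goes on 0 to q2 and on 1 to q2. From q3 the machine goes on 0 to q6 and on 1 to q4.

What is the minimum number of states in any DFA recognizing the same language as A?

All states are reachable from the start state.
Initial partition by acceptance: {q1} | {q0,q2,q3,q4,q5,q6,q7}.
Refine {q0,q2,q3,q4,q5,q6,q7} on symbol 0: members go to different blocks, giving {q0,q2,q3,q4,q5,q7} and {q6}.
On input 0, block {q0,q2,q3,q4,q5,q7} splits into {q0,q2,q3,q5} and {q4,q7}.
Refine {q0,q2,q3,q5} on symbol 1: members go to different blocks, giving {q0,q2,q3} and {q5}.
Stable partition: {q1} | {q0,q2,q3} | {q6} | {q4,q7} | {q5} — 5 equivalence classes.

5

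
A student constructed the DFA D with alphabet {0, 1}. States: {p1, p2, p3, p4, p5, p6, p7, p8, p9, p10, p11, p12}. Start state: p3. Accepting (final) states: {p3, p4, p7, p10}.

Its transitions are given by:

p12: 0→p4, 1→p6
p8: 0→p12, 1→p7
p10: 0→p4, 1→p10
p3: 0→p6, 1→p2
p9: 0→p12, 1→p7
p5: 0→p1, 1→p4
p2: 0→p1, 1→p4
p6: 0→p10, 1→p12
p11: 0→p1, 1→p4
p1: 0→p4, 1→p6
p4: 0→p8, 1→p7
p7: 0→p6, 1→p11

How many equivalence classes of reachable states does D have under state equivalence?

7

States {p5,p9} cannot be reached from the start state, so discard them.
Start with accepting vs non-accepting: {p3,p4,p7,p10} | {p1,p2,p6,p8,p11,p12}.
Split {p3,p4,p7,p10} by δ(·,0) → {p3,p4,p7} and {p10}.
On input 1, block {p3,p4,p7} splits into {p3,p7} and {p4}.
Split {p1,p2,p6,p8,p11,p12} by δ(·,0) → {p2,p8,p11} and {p1,p12} and {p6}.
On input 1, block {p2,p8,p11} splits into {p2,p11} and {p8}.
The partition is now stable with 7 blocks: {p3,p7} | {p2,p11} | {p10} | {p4} | {p1,p12} | {p6} | {p8}.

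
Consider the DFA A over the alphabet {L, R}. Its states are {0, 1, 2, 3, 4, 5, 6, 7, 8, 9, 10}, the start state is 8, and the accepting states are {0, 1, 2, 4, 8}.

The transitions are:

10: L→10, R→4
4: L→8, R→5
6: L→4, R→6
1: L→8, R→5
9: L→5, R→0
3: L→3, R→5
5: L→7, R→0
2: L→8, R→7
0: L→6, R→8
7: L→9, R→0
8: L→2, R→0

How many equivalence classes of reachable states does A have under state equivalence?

5

First remove the unreachable states {1,3,10}; 8 states remain.
P0 = {0,2,4,8} | {5,6,7,9}.
Refine {0,2,4,8} on symbol L: members go to different blocks, giving {2,4,8} and {0}.
Refine {2,4,8} on symbol R: members go to different blocks, giving {2,4} and {8}.
On input L, block {5,6,7,9} splits into {5,7,9} and {6}.
Stable partition: {2,4} | {5,7,9} | {0} | {8} | {6} — 5 equivalence classes.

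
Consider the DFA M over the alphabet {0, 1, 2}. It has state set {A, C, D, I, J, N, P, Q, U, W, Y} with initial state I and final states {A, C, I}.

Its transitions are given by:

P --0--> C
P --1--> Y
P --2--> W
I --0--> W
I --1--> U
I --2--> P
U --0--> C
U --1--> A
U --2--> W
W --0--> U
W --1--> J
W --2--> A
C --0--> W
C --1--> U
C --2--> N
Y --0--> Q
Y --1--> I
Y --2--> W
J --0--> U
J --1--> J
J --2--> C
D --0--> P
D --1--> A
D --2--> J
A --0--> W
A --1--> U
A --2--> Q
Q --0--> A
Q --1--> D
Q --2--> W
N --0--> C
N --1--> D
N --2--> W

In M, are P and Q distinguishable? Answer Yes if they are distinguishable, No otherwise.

No

All states are reachable from the start state.
P0 = {A,C,I} | {D,J,N,P,Q,U,W,Y}.
On input 0, block {D,J,N,P,Q,U,W,Y} splits into {D,J,W,Y} and {N,P,Q,U}.
Split {D,J,W,Y} by δ(·,1) → {J,W} and {D,Y}.
Refine {N,P,Q,U} on symbol 1: members go to different blocks, giving {N,P,Q} and {U}.
The partition is now stable with 5 blocks: {A,C,I} | {J,W} | {N,P,Q} | {D,Y} | {U}.
P and Q lie in the same block of the stable partition, so they are equivalent — no string distinguishes them.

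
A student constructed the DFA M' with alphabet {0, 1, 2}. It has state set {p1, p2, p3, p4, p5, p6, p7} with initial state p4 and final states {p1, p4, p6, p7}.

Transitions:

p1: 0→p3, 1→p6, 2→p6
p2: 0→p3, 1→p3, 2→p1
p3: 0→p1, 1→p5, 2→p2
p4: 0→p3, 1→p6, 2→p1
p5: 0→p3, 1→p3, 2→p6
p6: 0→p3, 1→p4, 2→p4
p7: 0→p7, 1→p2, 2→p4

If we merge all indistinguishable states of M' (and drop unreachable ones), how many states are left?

3

States {p7} cannot be reached from the start state, so discard them.
Start with accepting vs non-accepting: {p1,p4,p6} | {p2,p3,p5}.
Split {p2,p3,p5} by δ(·,0) → {p2,p5} and {p3}.
Stable partition: {p1,p4,p6} | {p2,p5} | {p3} — 3 equivalence classes.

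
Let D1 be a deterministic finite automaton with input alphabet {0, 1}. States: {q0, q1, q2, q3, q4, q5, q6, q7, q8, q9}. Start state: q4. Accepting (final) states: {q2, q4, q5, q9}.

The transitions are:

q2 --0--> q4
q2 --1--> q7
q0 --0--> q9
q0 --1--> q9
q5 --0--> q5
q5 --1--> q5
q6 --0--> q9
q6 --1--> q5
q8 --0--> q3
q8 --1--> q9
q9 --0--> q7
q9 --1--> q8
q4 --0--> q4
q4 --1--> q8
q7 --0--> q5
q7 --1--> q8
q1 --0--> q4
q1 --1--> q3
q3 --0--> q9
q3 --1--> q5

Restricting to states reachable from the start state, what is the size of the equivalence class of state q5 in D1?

1

Reachable states from the start: {q3,q4,q5,q7,q8,q9}. Unreachable: {q0,q1,q2,q6} — drop them.
Initial partition by acceptance: {q4,q5,q9} | {q3,q7,q8}.
Refine {q4,q5,q9} on symbol 0: members go to different blocks, giving {q4,q5} and {q9}.
On input 1, block {q4,q5} splits into {q4} and {q5}.
On input 0, block {q3,q7,q8} splits into {q3} and {q7} and {q8}.
No further refinement is possible. Final partition (6 blocks): {q4} | {q3} | {q9} | {q5} | {q7} | {q8}.
The equivalence class containing q5 is {q5}, of size 1.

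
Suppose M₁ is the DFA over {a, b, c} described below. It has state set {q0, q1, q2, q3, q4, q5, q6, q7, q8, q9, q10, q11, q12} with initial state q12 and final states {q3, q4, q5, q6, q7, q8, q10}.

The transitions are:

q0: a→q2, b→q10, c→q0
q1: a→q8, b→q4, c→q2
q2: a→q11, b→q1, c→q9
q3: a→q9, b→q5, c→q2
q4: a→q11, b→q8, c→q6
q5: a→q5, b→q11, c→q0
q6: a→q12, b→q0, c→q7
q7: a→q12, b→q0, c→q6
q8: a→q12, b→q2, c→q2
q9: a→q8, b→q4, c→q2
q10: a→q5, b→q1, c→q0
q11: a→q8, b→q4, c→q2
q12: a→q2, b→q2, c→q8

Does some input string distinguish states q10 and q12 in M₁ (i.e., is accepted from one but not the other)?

Yes

Reachable states from the start: {q0,q1,q2,q4,q5,q6,q7,q8,q9,q10,q11,q12}. Unreachable: {q3} — drop them.
Start with accepting vs non-accepting: {q4,q5,q6,q7,q8,q10} | {q0,q1,q2,q9,q11,q12}.
On input a, block {q4,q5,q6,q7,q8,q10} splits into {q4,q6,q7,q8} and {q5,q10}.
Split {q4,q6,q7,q8} by δ(·,b) → {q6,q7,q8} and {q4}.
On input c, block {q6,q7,q8} splits into {q6,q7} and {q8}.
Split {q0,q1,q2,q9,q11,q12} by δ(·,a) → {q0,q2,q12} and {q1,q9,q11}.
Refine {q0,q2,q12} on symbol a: members go to different blocks, giving {q0,q12} and {q2}.
Refine {q0,q12} on symbol b: members go to different blocks, giving {q0} and {q12}.
The partition is now stable with 8 blocks: {q6,q7} | {q0} | {q5,q10} | {q4} | {q8} | {q1,q9,q11} | {q2} | {q12}.
q10 and q12 end up in different blocks, so they are distinguishable. For instance, the string 'ε' is accepted from only q10.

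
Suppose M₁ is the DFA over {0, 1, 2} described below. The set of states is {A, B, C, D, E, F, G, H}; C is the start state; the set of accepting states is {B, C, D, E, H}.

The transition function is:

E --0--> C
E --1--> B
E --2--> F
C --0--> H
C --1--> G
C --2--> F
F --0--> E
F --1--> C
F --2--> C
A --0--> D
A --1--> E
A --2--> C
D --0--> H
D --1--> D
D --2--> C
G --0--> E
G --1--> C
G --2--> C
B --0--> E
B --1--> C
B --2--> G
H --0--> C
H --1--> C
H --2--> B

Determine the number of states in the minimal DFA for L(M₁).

States {A,D} cannot be reached from the start state, so discard them.
P0 = {B,C,E,H} | {F,G}.
Refine {B,C,E,H} on symbol 1: members go to different blocks, giving {B,E,H} and {C}.
Refine {B,E,H} on symbol 0: members go to different blocks, giving {E,H} and {B}.
Refine {E,H} on symbol 1: members go to different blocks, giving {E} and {H}.
No further refinement is possible. Final partition (5 blocks): {E} | {F,G} | {C} | {B} | {H}.

5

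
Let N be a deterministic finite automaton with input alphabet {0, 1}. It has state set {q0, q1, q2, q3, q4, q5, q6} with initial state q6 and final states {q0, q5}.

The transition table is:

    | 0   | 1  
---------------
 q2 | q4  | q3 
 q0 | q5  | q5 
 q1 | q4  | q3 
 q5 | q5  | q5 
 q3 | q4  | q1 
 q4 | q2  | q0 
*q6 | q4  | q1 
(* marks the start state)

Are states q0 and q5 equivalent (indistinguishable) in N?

Initial partition by acceptance: {q0,q5} | {q1,q2,q3,q4,q6}.
Refine {q1,q2,q3,q4,q6} on symbol 1: members go to different blocks, giving {q1,q2,q3,q6} and {q4}.
Stable partition: {q0,q5} | {q1,q2,q3,q6} | {q4} — 3 equivalence classes.
q0 and q5 lie in the same block of the stable partition, so they are equivalent — no string distinguishes them.

Yes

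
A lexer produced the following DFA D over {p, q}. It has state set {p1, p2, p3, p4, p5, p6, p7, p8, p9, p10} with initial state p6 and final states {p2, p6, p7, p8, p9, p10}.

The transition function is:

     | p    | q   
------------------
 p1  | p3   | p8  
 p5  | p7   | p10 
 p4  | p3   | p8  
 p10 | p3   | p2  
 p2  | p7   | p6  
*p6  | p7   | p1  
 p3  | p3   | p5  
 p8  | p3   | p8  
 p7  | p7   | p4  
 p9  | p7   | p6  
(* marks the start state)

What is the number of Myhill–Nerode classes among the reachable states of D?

States {p9} cannot be reached from the start state, so discard them.
Initial partition by acceptance: {p2,p6,p7,p8,p10} | {p1,p3,p4,p5}.
On input p, block {p2,p6,p7,p8,p10} splits into {p2,p6,p7} and {p8,p10}.
Split {p2,p6,p7} by δ(·,q) → {p6,p7} and {p2}.
On input p, block {p1,p3,p4,p5} splits into {p1,p3,p4} and {p5}.
On input q, block {p1,p3,p4} splits into {p1,p4} and {p3}.
Refine {p8,p10} on symbol q: members go to different blocks, giving {p8} and {p10}.
Stable partition: {p6,p7} | {p1,p4} | {p8} | {p2} | {p5} | {p3} | {p10} — 7 equivalence classes.

7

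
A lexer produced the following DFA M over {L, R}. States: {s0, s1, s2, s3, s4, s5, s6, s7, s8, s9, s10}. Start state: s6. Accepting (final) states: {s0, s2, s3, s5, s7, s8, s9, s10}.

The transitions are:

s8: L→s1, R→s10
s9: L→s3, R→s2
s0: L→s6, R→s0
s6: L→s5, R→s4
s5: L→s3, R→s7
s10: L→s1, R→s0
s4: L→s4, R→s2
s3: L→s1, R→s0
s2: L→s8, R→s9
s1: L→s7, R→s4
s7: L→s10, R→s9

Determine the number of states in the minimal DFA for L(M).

4

Every state is reachable, so we keep all 11.
Initial partition by acceptance: {s0,s2,s3,s5,s7,s8,s9,s10} | {s1,s4,s6}.
Split {s0,s2,s3,s5,s7,s8,s9,s10} by δ(·,L) → {s0,s3,s8,s10} and {s2,s5,s7,s9}.
Refine {s1,s4,s6} on symbol L: members go to different blocks, giving {s1,s6} and {s4}.
No further refinement is possible. Final partition (4 blocks): {s0,s3,s8,s10} | {s1,s6} | {s2,s5,s7,s9} | {s4}.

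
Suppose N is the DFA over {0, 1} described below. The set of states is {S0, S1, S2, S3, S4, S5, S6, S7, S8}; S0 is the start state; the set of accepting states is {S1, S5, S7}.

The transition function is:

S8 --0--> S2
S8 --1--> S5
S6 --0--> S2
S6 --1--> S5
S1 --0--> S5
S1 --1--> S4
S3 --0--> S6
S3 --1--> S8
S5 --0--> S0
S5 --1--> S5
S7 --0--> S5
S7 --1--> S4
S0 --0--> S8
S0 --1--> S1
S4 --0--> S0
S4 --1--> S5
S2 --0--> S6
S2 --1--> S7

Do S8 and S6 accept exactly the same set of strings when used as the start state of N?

Yes

States {S3} cannot be reached from the start state, so discard them.
Initial partition by acceptance: {S1,S5,S7} | {S0,S2,S4,S6,S8}.
Split {S1,S5,S7} by δ(·,0) → {S1,S7} and {S5}.
Refine {S0,S2,S4,S6,S8} on symbol 1: members go to different blocks, giving {S4,S6,S8} and {S0,S2}.
The partition is now stable with 4 blocks: {S1,S7} | {S4,S6,S8} | {S5} | {S0,S2}.
S8 and S6 lie in the same block of the stable partition, so they are equivalent — no string distinguishes them.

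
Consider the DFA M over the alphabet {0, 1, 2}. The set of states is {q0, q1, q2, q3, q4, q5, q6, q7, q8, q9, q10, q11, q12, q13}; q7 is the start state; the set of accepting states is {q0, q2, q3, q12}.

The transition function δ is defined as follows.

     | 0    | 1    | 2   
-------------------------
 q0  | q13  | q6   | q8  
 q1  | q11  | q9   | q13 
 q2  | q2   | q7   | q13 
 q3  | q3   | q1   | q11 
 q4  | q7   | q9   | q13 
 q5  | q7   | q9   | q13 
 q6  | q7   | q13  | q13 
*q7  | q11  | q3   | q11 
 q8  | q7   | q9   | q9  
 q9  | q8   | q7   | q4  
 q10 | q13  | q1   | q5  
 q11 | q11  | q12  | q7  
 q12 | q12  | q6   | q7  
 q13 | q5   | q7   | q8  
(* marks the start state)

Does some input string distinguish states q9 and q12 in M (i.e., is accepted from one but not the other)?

Yes

States {q0,q2,q10} cannot be reached from the start state, so discard them.
P0 = {q3,q12} | {q1,q4,q5,q6,q7,q8,q9,q11,q13}.
Split {q1,q4,q5,q6,q7,q8,q9,q11,q13} by δ(·,1) → {q1,q4,q5,q6,q8,q9,q13} and {q7,q11}.
On input 0, block {q1,q4,q5,q6,q8,q9,q13} splits into {q1,q4,q5,q6,q8} and {q9,q13}.
The partition is now stable with 4 blocks: {q3,q12} | {q1,q4,q5,q6,q8} | {q7,q11} | {q9,q13}.
q9 and q12 end up in different blocks, so they are distinguishable. For instance, the string 'ε' is accepted from only q12.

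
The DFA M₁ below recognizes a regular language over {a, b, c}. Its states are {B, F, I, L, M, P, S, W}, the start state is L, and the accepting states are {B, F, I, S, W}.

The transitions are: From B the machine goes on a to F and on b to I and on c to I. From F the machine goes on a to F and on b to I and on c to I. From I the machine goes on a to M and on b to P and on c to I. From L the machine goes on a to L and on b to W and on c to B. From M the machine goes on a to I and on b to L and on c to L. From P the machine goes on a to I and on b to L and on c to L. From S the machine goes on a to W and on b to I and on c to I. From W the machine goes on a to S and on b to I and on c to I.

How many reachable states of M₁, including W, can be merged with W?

Start with accepting vs non-accepting: {B,F,I,S,W} | {L,M,P}.
On input a, block {B,F,I,S,W} splits into {B,F,S,W} and {I}.
Split {L,M,P} by δ(·,a) → {M,P} and {L}.
Stable partition: {B,F,S,W} | {M,P} | {I} | {L} — 4 equivalence classes.
The equivalence class containing W is {B,F,S,W}, of size 4.

4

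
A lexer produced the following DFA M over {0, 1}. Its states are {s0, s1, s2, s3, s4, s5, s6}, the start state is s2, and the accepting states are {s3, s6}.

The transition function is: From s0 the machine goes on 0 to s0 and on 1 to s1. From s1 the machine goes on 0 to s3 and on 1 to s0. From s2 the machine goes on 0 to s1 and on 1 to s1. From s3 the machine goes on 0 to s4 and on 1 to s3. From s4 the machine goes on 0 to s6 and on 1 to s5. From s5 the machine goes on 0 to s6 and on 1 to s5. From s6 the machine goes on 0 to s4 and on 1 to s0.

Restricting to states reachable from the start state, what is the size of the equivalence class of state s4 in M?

All states are reachable from the start state.
Start with accepting vs non-accepting: {s3,s6} | {s0,s1,s2,s4,s5}.
Split {s3,s6} by δ(·,1) → {s3} and {s6}.
Refine {s0,s1,s2,s4,s5} on symbol 0: members go to different blocks, giving {s0,s2} and {s4,s5} and {s1}.
Refine {s0,s2} on symbol 0: members go to different blocks, giving {s0} and {s2}.
No further refinement is possible. Final partition (6 blocks): {s3} | {s0} | {s6} | {s4,s5} | {s1} | {s2}.
State s4 belongs to the block {s4,s5}, which has 2 states.

2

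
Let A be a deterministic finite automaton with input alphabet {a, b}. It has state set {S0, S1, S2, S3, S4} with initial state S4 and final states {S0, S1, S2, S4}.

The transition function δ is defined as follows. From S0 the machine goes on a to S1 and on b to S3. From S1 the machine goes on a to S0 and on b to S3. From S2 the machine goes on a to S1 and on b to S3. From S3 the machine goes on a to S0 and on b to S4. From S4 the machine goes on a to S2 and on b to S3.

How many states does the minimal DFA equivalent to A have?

2

Every state is reachable, so we keep all 5.
Start with accepting vs non-accepting: {S0,S1,S2,S4} | {S3}.
The partition is now stable with 2 blocks: {S0,S1,S2,S4} | {S3}.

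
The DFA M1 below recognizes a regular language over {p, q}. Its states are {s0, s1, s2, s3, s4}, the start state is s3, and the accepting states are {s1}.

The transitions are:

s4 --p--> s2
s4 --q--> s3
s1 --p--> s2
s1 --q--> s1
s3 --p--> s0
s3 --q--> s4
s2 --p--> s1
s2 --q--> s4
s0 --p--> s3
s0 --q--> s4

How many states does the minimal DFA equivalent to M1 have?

Every state is reachable, so we keep all 5.
Initial partition by acceptance: {s1} | {s0,s2,s3,s4}.
Split {s0,s2,s3,s4} by δ(·,p) → {s0,s3,s4} and {s2}.
Split {s0,s3,s4} by δ(·,p) → {s0,s3} and {s4}.
Stable partition: {s1} | {s0,s3} | {s2} | {s4} — 4 equivalence classes.

4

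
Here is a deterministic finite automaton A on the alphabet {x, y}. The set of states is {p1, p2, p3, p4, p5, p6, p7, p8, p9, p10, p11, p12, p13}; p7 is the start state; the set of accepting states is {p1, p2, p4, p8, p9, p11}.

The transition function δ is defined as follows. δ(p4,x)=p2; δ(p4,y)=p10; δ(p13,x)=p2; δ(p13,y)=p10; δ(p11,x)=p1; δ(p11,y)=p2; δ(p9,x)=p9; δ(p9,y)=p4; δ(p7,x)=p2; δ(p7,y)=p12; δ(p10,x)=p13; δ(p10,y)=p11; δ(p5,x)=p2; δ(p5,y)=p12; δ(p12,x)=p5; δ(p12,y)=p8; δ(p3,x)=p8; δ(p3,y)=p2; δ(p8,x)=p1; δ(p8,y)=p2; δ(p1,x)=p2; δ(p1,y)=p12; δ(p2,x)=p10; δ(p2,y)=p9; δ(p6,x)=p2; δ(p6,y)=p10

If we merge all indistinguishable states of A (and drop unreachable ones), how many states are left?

6

First remove the unreachable states {p3,p6}; 11 states remain.
P0 = {p1,p2,p4,p8,p9,p11} | {p5,p7,p10,p12,p13}.
Refine {p1,p2,p4,p8,p9,p11} on symbol x: members go to different blocks, giving {p1,p4,p8,p9,p11} and {p2}.
On input x, block {p1,p4,p8,p9,p11} splits into {p8,p9,p11} and {p1,p4}.
Split {p8,p9,p11} by δ(·,x) → {p8,p11} and {p9}.
Refine {p5,p7,p10,p12,p13} on symbol x: members go to different blocks, giving {p5,p7,p13} and {p10,p12}.
Stable partition: {p8,p11} | {p5,p7,p13} | {p2} | {p1,p4} | {p9} | {p10,p12} — 6 equivalence classes.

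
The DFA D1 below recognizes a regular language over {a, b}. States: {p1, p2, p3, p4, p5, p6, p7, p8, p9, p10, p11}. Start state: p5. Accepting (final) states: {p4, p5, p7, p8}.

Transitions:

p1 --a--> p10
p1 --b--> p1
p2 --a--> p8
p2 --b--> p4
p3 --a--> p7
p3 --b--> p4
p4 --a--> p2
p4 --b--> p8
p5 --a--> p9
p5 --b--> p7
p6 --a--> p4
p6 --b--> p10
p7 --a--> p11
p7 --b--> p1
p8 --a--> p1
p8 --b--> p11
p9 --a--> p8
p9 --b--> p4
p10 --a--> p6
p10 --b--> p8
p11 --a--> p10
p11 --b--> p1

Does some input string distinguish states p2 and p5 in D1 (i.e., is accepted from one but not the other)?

Yes

States {p3} cannot be reached from the start state, so discard them.
Start with accepting vs non-accepting: {p4,p5,p7,p8} | {p1,p2,p6,p9,p10,p11}.
On input b, block {p4,p5,p7,p8} splits into {p4,p5} and {p7,p8}.
On input a, block {p1,p2,p6,p9,p10,p11} splits into {p1,p10,p11} and {p2,p9} and {p6}.
Split {p1,p10,p11} by δ(·,a) → {p1,p11} and {p10}.
No further refinement is possible. Final partition (6 blocks): {p4,p5} | {p1,p11} | {p7,p8} | {p2,p9} | {p6} | {p10}.
p2 and p5 end up in different blocks, so they are distinguishable. For instance, the string 'ε' is accepted from only p5.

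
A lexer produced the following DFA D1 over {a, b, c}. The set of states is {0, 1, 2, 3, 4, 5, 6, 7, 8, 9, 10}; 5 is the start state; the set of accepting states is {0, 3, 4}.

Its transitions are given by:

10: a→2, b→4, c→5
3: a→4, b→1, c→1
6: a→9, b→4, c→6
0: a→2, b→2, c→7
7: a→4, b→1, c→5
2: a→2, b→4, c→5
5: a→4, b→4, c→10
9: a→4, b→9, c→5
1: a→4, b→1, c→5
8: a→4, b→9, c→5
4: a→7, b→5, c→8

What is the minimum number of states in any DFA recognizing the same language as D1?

4

States {0,3,6} cannot be reached from the start state, so discard them.
Initial partition by acceptance: {4} | {1,2,5,7,8,9,10}.
Split {1,2,5,7,8,9,10} by δ(·,a) → {1,5,7,8,9} and {2,10}.
Refine {1,5,7,8,9} on symbol b: members go to different blocks, giving {1,7,8,9} and {5}.
The partition is now stable with 4 blocks: {4} | {1,7,8,9} | {2,10} | {5}.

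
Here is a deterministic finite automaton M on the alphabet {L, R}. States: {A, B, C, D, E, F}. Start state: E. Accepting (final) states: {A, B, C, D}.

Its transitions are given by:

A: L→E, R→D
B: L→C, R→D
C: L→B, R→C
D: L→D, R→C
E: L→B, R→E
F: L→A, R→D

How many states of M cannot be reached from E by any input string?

No path from E leads to A, F; the other 4 states are all reachable.

2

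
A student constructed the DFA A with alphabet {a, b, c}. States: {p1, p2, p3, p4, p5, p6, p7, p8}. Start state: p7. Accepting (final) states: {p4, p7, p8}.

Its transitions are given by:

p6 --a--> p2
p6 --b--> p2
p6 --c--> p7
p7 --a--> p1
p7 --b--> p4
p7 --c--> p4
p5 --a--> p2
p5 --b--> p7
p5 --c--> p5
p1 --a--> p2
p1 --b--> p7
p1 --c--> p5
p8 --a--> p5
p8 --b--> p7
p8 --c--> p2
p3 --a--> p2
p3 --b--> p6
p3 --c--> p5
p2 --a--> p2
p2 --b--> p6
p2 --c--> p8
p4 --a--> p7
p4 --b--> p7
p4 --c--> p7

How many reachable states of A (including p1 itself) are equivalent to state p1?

2

First remove the unreachable states {p3}; 7 states remain.
Start with accepting vs non-accepting: {p4,p7,p8} | {p1,p2,p5,p6}.
On input a, block {p4,p7,p8} splits into {p7,p8} and {p4}.
Refine {p7,p8} on symbol b: members go to different blocks, giving {p7} and {p8}.
Split {p1,p2,p5,p6} by δ(·,b) → {p1,p5} and {p2,p6}.
Refine {p2,p6} on symbol c: members go to different blocks, giving {p2} and {p6}.
Stable partition: {p7} | {p1,p5} | {p4} | {p8} | {p2} | {p6} — 6 equivalence classes.
The equivalence class containing p1 is {p1,p5}, of size 2.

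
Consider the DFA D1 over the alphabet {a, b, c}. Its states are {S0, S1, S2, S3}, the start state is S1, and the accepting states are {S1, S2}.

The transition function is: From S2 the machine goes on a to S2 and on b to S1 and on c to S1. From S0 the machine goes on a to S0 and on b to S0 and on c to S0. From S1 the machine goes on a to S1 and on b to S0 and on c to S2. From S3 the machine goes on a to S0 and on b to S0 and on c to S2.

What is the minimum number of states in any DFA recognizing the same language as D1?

First remove the unreachable states {S3}; 3 states remain.
P0 = {S1,S2} | {S0}.
On input b, block {S1,S2} splits into {S1} and {S2}.
The partition is now stable with 3 blocks: {S1} | {S0} | {S2}.

3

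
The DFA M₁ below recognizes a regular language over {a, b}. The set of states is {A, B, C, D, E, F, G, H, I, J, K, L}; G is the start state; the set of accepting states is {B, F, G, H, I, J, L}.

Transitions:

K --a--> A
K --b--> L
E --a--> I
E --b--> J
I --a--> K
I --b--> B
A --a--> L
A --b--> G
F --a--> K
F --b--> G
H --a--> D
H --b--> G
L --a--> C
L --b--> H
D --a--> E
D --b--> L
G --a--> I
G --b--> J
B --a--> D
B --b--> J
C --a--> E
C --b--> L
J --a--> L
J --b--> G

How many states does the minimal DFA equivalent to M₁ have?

Reachable states from the start: {A,B,C,D,E,G,H,I,J,K,L}. Unreachable: {F} — drop them.
Initial partition by acceptance: {B,G,H,I,J,L} | {A,C,D,E,K}.
Refine {B,G,H,I,J,L} on symbol a: members go to different blocks, giving {B,H,I,L} and {G,J}.
On input b, block {B,H,I,L} splits into {B,H} and {I,L}.
Refine {A,C,D,E,K} on symbol a: members go to different blocks, giving {C,D,K} and {A,E}.
The partition is now stable with 5 blocks: {B,H} | {C,D,K} | {G,J} | {I,L} | {A,E}.

5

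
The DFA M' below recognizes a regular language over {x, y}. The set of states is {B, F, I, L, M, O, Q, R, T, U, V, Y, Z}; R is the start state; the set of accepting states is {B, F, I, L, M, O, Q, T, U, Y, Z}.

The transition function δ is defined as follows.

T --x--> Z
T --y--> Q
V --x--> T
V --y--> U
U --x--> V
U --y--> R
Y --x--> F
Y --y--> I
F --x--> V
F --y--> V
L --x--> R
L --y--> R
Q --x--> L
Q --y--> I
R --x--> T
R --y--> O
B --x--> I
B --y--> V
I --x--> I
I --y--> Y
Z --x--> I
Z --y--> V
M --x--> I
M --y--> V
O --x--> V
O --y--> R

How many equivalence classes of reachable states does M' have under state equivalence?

Reachable states from the start: {F,I,L,O,Q,R,T,U,V,Y,Z}. Unreachable: {B,M} — drop them.
Initial partition by acceptance: {F,I,L,O,Q,T,U,Y,Z} | {R,V}.
Split {F,I,L,O,Q,T,U,Y,Z} by δ(·,x) → {I,Q,T,Y,Z} and {F,L,O,U}.
Split {I,Q,T,Y,Z} by δ(·,x) → {I,T,Z} and {Q,Y}.
Split {I,T,Z} by δ(·,y) → {I,T} and {Z}.
Refine {I,T} on symbol x: members go to different blocks, giving {T} and {I}.
Stable partition: {T} | {R,V} | {F,L,O,U} | {Q,Y} | {Z} | {I} — 6 equivalence classes.

6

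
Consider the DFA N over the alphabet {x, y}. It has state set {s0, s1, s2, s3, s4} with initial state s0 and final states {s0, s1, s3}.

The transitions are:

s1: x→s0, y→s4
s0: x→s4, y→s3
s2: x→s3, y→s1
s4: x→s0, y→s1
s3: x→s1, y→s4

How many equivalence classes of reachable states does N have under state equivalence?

Reachable states from the start: {s0,s1,s3,s4}. Unreachable: {s2} — drop them.
Start with accepting vs non-accepting: {s0,s1,s3} | {s4}.
Refine {s0,s1,s3} on symbol x: members go to different blocks, giving {s1,s3} and {s0}.
Refine {s1,s3} on symbol x: members go to different blocks, giving {s1} and {s3}.
Stable partition: {s1} | {s4} | {s0} | {s3} — 4 equivalence classes.

4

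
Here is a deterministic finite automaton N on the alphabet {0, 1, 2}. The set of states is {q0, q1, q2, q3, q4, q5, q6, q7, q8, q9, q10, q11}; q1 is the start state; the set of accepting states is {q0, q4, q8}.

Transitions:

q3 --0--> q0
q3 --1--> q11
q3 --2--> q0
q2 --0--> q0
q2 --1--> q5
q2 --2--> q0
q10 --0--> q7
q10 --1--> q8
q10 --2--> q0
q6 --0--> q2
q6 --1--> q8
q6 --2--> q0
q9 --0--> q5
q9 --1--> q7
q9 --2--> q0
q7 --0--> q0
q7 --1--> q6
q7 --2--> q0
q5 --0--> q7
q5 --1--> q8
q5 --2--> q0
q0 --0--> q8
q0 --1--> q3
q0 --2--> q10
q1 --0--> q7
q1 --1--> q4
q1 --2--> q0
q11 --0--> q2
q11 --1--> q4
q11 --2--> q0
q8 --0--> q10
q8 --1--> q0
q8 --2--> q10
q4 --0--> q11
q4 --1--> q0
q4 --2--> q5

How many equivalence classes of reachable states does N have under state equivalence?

4

States {q9} cannot be reached from the start state, so discard them.
Start with accepting vs non-accepting: {q0,q4,q8} | {q1,q2,q3,q5,q6,q7,q10,q11}.
Refine {q0,q4,q8} on symbol 0: members go to different blocks, giving {q4,q8} and {q0}.
On input 0, block {q1,q2,q3,q5,q6,q7,q10,q11} splits into {q1,q5,q6,q10,q11} and {q2,q3,q7}.
Stable partition: {q4,q8} | {q1,q5,q6,q10,q11} | {q0} | {q2,q3,q7} — 4 equivalence classes.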